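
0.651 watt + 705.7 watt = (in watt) 706.4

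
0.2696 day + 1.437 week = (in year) 0.0283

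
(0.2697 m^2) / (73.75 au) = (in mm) 2.445e-11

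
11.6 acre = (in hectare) 4.694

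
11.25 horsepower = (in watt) 8389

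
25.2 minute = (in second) 1512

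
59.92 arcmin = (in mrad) 17.43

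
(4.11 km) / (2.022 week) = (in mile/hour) 0.007518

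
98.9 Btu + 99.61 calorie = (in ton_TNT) 2.504e-05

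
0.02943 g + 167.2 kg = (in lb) 368.6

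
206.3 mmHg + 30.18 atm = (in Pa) 3.085e+06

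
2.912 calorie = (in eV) 7.605e+19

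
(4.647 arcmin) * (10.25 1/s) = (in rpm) 0.1323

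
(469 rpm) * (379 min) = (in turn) 1.778e+05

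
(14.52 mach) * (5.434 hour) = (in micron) 9.672e+13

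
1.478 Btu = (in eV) 9.733e+21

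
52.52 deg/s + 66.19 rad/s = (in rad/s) 67.11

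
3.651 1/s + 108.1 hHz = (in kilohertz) 10.81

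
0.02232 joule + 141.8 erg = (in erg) 2.233e+05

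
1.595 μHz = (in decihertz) 1.595e-05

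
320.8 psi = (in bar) 22.12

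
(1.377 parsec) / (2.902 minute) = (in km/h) 8.785e+14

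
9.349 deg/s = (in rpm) 1.558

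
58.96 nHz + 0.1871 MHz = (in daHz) 1.871e+04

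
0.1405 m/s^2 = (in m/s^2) 0.1405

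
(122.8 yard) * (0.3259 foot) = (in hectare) 0.001115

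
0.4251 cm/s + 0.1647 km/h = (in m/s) 0.05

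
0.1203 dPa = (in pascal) 0.01203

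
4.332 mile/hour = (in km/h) 6.972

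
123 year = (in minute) 6.465e+07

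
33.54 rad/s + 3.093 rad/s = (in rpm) 349.8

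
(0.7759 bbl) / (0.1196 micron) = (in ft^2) 1.11e+07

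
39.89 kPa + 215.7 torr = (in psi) 9.956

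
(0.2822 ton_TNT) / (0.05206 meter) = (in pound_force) 5.099e+09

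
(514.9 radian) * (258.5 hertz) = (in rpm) 1.271e+06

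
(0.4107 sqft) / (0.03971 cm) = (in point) 2.724e+05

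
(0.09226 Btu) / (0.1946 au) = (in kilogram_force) 3.41e-10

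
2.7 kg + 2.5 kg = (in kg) 5.2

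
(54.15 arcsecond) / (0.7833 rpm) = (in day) 3.704e-08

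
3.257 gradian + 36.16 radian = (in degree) 2075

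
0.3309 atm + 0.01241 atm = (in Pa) 3.479e+04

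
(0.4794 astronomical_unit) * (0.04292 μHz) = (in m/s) 3078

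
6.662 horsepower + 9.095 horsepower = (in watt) 1.175e+04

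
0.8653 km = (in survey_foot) 2839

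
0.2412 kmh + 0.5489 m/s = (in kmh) 2.217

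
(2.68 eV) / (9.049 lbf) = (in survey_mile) 6.628e-24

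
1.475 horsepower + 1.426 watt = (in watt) 1101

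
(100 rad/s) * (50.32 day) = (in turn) 6.919e+07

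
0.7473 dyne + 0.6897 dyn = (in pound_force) 3.231e-06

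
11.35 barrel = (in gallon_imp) 396.9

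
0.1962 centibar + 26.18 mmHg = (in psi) 0.5347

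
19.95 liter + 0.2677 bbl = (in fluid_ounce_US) 2114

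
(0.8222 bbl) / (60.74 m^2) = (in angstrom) 2.152e+07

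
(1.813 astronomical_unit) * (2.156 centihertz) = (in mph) 1.308e+10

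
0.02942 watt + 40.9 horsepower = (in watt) 3.05e+04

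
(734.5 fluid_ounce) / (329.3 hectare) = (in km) 6.596e-12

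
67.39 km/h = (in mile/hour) 41.87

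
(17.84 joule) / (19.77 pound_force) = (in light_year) 2.144e-17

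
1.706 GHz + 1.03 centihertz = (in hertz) 1.706e+09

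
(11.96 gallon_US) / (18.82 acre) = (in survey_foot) 1.95e-06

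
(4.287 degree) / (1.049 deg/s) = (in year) 1.296e-07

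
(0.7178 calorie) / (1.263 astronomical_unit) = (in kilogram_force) 1.621e-12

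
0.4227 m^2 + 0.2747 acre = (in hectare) 0.1112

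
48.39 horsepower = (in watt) 3.608e+04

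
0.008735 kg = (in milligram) 8735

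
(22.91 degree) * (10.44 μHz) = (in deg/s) 0.0002392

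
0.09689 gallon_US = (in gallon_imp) 0.08068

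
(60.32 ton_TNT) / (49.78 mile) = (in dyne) 3.15e+11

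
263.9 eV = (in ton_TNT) 1.011e-26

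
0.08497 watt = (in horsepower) 0.0001139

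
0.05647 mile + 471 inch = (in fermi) 1.028e+17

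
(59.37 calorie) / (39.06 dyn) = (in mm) 6.36e+08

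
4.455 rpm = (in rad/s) 0.4665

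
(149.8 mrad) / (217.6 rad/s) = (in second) 0.0006884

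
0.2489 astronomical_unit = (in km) 3.723e+07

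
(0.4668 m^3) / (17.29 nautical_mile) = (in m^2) 1.458e-05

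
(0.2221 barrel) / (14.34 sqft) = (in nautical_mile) 1.431e-05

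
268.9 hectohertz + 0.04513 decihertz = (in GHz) 2.689e-05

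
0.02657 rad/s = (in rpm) 0.2537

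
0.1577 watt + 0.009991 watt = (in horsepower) 0.0002249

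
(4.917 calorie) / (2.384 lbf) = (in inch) 76.38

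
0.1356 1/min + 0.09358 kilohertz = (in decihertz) 935.8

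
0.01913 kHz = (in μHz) 1.913e+07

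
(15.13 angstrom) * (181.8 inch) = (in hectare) 6.987e-13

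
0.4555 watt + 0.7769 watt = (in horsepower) 0.001653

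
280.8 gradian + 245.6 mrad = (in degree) 266.8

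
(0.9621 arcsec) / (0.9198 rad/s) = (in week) 8.385e-12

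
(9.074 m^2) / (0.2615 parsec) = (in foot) 3.689e-15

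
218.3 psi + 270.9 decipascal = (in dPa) 1.505e+07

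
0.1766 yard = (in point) 457.7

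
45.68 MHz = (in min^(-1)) 2.741e+09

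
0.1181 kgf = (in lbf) 0.2604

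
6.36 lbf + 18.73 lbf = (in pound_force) 25.09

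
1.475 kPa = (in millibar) 14.75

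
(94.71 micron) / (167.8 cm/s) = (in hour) 1.568e-08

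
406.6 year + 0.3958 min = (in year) 406.6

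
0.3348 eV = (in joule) 5.364e-20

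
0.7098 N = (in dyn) 7.098e+04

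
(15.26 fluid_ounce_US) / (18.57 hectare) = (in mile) 1.51e-12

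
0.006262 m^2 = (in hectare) 6.262e-07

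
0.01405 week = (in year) 0.0002695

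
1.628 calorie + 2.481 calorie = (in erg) 1.719e+08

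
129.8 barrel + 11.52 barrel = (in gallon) 5935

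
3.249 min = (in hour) 0.05415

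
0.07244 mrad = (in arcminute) 0.249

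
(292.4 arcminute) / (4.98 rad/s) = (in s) 0.01708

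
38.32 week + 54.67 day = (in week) 46.13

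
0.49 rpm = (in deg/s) 2.94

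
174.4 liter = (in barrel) 1.097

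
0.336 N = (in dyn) 3.36e+04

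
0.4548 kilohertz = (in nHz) 4.548e+11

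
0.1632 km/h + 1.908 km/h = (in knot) 1.118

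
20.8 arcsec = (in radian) 0.0001008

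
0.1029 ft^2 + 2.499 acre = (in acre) 2.499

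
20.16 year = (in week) 1051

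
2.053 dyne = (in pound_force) 4.615e-06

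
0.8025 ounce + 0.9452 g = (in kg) 0.0237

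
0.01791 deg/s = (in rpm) 0.002985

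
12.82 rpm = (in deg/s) 76.92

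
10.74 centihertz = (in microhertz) 1.074e+05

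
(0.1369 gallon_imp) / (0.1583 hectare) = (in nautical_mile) 2.123e-10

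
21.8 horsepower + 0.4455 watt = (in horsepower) 21.8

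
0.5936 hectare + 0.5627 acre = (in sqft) 8.841e+04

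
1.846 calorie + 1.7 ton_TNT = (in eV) 4.439e+28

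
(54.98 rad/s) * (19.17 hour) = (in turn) 6.039e+05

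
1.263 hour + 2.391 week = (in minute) 2.418e+04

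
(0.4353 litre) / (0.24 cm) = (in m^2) 0.1814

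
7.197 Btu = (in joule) 7593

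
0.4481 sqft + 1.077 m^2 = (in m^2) 1.119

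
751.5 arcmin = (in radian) 0.2186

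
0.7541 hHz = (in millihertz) 7.541e+04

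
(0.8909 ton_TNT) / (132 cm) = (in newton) 2.824e+09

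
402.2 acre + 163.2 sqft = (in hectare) 162.8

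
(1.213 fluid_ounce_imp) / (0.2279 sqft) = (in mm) 1.628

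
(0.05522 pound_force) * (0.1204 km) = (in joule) 29.57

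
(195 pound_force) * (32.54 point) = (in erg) 9.957e+07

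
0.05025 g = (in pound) 0.0001108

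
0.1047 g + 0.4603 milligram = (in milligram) 105.2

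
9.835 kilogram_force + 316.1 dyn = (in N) 96.45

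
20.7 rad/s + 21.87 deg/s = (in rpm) 201.3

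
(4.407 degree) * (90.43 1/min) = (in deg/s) 6.642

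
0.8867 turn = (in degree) 319.2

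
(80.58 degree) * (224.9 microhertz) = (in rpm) 0.00302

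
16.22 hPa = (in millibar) 16.22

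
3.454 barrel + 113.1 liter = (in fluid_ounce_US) 2.239e+04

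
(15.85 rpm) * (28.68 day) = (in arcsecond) 8.484e+11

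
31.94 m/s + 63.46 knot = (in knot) 125.5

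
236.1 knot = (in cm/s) 1.215e+04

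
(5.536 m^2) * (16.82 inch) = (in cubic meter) 2.365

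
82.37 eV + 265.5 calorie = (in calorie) 265.5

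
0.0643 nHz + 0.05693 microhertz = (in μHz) 0.05699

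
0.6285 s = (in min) 0.01047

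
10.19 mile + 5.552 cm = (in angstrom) 1.64e+14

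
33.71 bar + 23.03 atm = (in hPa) 5.705e+04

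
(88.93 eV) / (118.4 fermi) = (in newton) 0.0001203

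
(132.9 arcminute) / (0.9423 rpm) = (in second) 0.3918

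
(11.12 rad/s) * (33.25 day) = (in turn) 5.084e+06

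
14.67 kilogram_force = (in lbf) 32.34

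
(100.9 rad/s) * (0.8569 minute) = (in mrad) 5.188e+06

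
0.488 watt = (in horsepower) 0.0006544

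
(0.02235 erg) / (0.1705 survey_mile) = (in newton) 8.145e-12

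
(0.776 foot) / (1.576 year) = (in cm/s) 4.759e-07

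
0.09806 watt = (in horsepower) 0.0001315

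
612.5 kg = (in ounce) 2.161e+04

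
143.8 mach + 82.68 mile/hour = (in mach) 143.9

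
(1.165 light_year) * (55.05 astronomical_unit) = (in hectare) 9.077e+24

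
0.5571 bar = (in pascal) 5.571e+04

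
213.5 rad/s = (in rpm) 2039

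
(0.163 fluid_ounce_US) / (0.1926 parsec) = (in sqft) 8.731e-21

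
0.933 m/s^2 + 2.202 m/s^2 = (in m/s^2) 3.135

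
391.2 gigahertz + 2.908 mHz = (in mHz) 3.912e+14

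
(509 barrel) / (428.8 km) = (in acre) 4.663e-08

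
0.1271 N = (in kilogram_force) 0.01296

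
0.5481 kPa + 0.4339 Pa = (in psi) 0.07956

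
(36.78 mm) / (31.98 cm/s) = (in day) 1.331e-06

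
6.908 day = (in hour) 165.8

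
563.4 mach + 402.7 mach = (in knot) 6.394e+05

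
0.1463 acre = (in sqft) 6373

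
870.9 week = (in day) 6096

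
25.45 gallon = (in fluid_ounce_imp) 3391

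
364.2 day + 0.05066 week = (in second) 3.15e+07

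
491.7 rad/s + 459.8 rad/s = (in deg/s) 5.452e+04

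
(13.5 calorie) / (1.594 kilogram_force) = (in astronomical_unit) 2.415e-11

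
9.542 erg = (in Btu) 9.044e-10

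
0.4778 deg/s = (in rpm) 0.07963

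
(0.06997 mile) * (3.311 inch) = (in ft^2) 101.9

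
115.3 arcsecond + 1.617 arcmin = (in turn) 0.0001638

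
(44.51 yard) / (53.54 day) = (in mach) 2.584e-08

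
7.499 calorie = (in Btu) 0.02974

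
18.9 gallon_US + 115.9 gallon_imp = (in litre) 598.4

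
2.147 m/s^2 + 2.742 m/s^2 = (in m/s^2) 4.889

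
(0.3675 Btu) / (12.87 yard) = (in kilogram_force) 3.36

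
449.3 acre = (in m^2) 1.818e+06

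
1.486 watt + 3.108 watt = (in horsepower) 0.006161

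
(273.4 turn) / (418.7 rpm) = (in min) 0.653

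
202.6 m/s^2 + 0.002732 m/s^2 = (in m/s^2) 202.6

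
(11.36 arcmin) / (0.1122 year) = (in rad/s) 9.339e-10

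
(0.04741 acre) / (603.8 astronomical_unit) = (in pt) 6.021e-09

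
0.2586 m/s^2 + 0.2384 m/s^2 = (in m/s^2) 0.497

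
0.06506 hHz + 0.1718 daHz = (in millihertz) 8224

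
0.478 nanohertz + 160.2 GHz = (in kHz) 1.602e+08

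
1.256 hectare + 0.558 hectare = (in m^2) 1.814e+04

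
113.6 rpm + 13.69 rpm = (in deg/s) 763.7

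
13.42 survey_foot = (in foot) 13.42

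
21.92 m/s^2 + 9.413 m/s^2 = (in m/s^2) 31.33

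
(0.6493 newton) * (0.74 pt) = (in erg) 1695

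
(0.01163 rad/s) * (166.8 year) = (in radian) 6.118e+07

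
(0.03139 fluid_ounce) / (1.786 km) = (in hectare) 5.198e-14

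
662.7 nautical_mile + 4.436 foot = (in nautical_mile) 662.7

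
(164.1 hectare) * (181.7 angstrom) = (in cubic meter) 0.02982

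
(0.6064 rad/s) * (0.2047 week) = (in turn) 1.195e+04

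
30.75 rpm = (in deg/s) 184.5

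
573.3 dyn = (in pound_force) 0.001289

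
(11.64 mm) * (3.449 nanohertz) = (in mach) 1.179e-13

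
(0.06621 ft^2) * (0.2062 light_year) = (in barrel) 7.548e+13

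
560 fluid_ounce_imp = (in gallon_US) 4.203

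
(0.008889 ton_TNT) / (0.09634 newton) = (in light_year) 4.08e-08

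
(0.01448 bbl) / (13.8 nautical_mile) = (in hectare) 9.008e-12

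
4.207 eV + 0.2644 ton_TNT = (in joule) 1.106e+09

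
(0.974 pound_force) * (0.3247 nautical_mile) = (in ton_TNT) 6.227e-07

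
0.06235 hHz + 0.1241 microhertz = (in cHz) 623.5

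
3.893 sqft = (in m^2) 0.3617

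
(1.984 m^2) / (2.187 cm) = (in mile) 0.05637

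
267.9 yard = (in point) 6.944e+05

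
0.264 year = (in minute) 1.388e+05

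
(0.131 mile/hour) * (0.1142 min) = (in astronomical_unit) 2.682e-12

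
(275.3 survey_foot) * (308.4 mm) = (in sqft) 278.6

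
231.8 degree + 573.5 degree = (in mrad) 1.406e+04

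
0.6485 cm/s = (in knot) 0.01261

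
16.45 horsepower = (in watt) 1.227e+04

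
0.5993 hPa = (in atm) 0.0005915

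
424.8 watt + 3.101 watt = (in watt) 427.9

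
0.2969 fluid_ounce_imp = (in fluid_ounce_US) 0.2852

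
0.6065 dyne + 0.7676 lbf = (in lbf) 0.7676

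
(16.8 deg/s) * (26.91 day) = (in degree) 3.906e+07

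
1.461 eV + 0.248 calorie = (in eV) 6.476e+18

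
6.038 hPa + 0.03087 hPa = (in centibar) 0.6069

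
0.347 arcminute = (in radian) 0.0001009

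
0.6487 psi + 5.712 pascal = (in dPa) 4.478e+04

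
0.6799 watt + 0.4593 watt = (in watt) 1.139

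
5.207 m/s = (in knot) 10.12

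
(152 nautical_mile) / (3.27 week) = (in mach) 0.000418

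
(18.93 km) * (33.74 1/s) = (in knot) 1.242e+06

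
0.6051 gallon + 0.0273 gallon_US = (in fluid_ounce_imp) 84.25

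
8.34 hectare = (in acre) 20.61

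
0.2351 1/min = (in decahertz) 0.0003918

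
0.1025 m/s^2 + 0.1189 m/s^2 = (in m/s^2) 0.2214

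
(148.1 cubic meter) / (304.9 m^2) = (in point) 1377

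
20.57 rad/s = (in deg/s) 1179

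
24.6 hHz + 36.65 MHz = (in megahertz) 36.65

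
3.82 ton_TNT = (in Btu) 1.515e+07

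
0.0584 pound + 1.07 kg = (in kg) 1.096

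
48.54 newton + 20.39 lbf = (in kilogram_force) 14.2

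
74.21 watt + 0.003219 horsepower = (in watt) 76.61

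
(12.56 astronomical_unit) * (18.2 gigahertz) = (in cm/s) 3.42e+24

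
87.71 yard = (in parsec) 2.599e-15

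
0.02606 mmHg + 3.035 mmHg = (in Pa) 408.1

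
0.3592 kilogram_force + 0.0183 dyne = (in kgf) 0.3592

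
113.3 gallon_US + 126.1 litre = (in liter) 555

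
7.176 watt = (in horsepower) 0.009623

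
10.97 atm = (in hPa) 1.112e+04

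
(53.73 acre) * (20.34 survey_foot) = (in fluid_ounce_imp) 4.744e+10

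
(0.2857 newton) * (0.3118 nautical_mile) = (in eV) 1.03e+21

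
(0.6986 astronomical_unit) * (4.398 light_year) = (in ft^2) 4.681e+28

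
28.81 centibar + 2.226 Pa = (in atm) 0.2844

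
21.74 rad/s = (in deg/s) 1246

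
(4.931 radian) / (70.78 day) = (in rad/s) 8.063e-07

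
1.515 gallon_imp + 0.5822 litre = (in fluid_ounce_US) 252.6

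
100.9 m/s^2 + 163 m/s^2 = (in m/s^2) 263.9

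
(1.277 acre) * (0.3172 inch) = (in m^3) 41.64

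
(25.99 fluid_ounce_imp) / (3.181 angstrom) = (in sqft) 2.499e+07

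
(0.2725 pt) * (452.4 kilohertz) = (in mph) 97.28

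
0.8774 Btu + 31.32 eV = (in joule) 925.7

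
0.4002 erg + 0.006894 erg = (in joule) 4.071e-08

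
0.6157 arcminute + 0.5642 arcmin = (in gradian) 0.02185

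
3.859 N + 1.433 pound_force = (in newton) 10.23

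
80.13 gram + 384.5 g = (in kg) 0.4646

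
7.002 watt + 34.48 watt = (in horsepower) 0.05563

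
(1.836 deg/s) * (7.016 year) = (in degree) 4.062e+08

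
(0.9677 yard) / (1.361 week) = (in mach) 3.157e-09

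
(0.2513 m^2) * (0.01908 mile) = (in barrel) 48.54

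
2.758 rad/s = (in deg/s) 158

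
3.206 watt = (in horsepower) 0.004299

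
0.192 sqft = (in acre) 4.408e-06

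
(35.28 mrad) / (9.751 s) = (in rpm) 0.03455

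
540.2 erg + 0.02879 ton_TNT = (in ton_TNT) 0.02879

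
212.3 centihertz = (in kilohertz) 0.002123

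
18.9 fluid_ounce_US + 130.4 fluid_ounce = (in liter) 4.415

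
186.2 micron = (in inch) 0.007331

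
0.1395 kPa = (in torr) 1.046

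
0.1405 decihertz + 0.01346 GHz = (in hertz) 1.346e+07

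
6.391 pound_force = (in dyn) 2.843e+06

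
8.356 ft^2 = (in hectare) 7.763e-05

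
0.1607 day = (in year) 0.0004403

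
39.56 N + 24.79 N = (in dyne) 6.435e+06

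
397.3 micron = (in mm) 0.3973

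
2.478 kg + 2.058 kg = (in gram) 4536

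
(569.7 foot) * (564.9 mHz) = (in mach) 0.2881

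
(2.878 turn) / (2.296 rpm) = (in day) 0.0008705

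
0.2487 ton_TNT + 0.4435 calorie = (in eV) 6.495e+27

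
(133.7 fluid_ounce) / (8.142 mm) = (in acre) 0.00012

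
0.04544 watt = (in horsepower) 6.094e-05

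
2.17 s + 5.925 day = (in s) 5.119e+05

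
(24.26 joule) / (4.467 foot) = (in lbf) 4.006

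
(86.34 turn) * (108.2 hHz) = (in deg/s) 3.363e+08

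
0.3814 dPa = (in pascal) 0.03814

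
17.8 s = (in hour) 0.004944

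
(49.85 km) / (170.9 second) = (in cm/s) 2.917e+04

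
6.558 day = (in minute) 9444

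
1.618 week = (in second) 9.786e+05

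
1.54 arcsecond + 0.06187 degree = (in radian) 0.001087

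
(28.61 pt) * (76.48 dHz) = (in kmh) 0.2779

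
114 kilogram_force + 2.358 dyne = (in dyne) 1.118e+08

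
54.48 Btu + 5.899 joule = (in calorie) 1.374e+04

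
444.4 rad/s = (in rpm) 4244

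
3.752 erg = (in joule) 3.752e-07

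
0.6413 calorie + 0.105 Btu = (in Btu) 0.1075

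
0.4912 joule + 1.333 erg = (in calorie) 0.1174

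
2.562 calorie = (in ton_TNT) 2.562e-09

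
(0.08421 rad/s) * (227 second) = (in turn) 3.042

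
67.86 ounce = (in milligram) 1.924e+06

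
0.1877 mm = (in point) 0.5321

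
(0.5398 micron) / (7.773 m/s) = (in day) 8.038e-13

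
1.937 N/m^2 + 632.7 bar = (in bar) 632.7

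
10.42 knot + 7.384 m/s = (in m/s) 12.74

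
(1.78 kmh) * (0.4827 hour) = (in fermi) 8.592e+17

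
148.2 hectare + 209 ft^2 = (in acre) 366.2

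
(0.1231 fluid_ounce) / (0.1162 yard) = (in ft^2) 0.0003688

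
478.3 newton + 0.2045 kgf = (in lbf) 108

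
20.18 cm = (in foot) 0.6621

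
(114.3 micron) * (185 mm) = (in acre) 5.225e-09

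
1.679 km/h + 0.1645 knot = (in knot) 1.071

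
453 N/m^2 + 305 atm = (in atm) 305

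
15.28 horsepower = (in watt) 1.139e+04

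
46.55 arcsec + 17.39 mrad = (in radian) 0.01762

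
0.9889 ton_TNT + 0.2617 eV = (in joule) 4.138e+09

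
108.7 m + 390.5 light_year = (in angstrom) 3.694e+28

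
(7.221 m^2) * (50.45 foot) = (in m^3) 111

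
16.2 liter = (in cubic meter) 0.0162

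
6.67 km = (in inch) 2.626e+05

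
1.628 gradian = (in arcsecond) 5275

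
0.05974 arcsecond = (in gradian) 1.844e-05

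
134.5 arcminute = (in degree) 2.242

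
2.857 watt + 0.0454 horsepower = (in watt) 36.71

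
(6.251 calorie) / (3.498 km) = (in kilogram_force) 0.0007624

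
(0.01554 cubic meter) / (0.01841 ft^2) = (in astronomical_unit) 6.074e-11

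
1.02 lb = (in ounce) 16.32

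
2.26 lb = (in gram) 1025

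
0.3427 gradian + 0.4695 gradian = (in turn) 0.002031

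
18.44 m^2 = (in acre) 0.004557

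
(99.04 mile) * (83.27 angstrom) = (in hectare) 1.327e-07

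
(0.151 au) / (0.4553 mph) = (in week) 1.835e+05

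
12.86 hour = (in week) 0.07655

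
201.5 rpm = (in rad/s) 21.1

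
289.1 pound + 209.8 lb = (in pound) 498.9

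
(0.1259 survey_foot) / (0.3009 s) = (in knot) 0.2479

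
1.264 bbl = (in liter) 201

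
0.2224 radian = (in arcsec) 4.587e+04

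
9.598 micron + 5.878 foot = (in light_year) 1.894e-16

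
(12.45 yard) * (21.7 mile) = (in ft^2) 4.279e+06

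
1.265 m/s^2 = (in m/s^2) 1.265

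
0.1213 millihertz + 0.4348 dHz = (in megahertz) 4.36e-08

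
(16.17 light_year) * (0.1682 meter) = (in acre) 6.358e+12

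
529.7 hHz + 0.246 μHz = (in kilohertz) 52.97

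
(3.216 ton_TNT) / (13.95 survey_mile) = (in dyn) 5.994e+10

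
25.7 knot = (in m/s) 13.22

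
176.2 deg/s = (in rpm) 29.37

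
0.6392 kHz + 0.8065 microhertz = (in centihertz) 6.392e+04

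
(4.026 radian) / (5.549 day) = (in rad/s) 8.397e-06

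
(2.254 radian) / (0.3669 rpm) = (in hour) 0.0163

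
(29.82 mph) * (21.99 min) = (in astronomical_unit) 1.176e-07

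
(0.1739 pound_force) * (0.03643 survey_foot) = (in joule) 0.008589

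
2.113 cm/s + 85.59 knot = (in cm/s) 4405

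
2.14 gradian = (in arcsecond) 6934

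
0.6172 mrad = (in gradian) 0.03929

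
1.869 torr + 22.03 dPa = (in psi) 0.03646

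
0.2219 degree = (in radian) 0.003873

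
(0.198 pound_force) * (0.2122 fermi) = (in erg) 1.869e-09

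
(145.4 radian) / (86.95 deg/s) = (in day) 0.001109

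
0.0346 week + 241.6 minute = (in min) 590.4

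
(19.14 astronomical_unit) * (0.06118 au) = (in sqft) 2.821e+23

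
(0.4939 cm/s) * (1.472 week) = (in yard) 4809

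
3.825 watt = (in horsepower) 0.005129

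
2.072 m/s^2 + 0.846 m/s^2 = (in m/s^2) 2.918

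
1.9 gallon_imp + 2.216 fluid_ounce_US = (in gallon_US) 2.299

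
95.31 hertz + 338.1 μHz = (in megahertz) 9.531e-05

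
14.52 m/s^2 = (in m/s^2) 14.52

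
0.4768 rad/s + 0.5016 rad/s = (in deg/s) 56.06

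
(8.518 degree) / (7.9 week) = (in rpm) 2.971e-07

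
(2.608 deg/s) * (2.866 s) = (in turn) 0.02076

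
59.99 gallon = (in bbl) 1.428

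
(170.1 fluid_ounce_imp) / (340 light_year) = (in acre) 3.713e-25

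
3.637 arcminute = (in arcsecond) 218.2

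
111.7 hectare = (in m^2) 1.117e+06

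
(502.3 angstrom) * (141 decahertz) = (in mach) 2.08e-07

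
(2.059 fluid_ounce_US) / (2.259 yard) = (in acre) 7.284e-09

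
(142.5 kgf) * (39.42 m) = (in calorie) 1.317e+04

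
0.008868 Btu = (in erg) 9.356e+07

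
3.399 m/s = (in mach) 0.009982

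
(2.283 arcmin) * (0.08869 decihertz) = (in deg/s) 0.0003375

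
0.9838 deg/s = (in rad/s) 0.01717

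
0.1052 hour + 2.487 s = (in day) 0.004412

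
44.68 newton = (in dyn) 4.468e+06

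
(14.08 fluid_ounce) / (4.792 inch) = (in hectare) 3.421e-07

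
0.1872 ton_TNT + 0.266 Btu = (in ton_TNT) 0.1872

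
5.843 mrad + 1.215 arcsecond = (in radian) 0.005849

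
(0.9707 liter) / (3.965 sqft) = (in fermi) 2.635e+12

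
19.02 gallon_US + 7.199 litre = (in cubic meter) 0.0792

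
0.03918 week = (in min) 394.9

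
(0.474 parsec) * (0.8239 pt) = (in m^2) 4.251e+12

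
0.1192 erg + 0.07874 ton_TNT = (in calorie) 7.874e+07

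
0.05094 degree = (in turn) 0.0001415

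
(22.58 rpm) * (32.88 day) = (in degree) 3.849e+08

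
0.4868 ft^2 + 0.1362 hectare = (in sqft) 1.466e+04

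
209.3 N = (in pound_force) 47.05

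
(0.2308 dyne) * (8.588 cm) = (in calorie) 4.737e-08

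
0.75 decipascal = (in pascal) 0.075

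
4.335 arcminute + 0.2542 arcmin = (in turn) 0.0002125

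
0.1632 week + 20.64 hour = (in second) 1.73e+05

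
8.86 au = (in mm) 1.325e+15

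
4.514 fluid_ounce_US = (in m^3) 0.0001335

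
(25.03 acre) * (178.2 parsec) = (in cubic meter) 5.57e+23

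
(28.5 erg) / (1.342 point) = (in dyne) 602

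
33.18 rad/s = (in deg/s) 1901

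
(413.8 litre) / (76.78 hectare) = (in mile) 3.349e-10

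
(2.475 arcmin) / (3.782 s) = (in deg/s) 0.01091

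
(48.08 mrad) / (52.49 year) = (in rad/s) 2.905e-11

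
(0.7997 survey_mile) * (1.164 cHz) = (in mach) 0.044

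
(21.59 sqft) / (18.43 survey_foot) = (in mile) 0.0002219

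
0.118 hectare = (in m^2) 1180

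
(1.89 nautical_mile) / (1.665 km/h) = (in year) 0.00024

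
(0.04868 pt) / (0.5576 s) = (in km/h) 0.0001109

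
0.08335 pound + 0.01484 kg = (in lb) 0.1161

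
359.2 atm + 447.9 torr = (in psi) 5287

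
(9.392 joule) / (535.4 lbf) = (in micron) 3944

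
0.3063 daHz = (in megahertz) 3.063e-06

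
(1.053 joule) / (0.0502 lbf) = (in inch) 185.7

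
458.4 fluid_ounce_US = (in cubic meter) 0.01356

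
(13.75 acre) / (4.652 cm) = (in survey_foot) 3.924e+06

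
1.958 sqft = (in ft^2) 1.958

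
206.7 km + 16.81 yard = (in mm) 2.067e+08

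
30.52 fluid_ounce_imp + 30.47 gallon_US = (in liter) 116.2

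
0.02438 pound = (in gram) 11.06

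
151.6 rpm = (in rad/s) 15.88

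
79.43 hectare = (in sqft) 8.55e+06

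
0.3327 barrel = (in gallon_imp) 11.64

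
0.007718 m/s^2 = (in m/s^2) 0.007718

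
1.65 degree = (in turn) 0.004583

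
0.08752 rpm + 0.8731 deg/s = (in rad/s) 0.0244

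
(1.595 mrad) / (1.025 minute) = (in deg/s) 0.001486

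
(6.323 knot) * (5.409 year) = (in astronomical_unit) 0.003709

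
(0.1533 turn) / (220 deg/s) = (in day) 2.903e-06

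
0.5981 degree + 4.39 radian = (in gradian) 280.1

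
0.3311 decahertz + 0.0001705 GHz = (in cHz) 1.705e+07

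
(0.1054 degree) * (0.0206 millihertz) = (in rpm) 3.619e-07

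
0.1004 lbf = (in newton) 0.4466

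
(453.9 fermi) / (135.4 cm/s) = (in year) 1.063e-20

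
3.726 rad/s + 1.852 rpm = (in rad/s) 3.92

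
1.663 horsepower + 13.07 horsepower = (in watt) 1.099e+04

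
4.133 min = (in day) 0.00287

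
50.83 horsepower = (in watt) 3.79e+04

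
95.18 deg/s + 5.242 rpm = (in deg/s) 126.6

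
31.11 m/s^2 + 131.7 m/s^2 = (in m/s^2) 162.8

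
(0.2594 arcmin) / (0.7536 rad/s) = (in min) 1.669e-06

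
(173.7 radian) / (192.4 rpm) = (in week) 1.425e-05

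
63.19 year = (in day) 2.306e+04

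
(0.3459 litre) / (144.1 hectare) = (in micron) 0.00024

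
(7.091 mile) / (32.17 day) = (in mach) 1.206e-05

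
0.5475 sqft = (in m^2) 0.05086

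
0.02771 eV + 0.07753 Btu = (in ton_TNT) 1.955e-08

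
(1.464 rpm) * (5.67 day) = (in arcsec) 1.549e+10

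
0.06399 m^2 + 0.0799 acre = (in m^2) 323.4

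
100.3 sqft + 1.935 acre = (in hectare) 0.784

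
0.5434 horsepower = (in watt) 405.2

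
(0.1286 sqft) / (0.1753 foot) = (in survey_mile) 0.0001389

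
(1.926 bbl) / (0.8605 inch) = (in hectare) 0.001401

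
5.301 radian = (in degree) 303.7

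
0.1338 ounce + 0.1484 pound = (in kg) 0.07111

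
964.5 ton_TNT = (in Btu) 3.825e+09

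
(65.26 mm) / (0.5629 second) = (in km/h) 0.4174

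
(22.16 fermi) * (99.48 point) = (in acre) 1.922e-19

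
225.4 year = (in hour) 1.975e+06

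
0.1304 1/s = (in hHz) 0.001304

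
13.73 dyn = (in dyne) 13.73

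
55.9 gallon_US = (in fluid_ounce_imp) 7447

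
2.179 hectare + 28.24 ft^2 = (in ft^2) 2.346e+05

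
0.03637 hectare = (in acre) 0.08987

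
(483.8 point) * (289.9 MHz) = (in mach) 1.453e+05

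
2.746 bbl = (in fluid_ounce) 1.476e+04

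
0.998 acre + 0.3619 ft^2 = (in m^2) 4039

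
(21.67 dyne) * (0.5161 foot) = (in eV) 2.128e+14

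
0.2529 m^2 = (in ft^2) 2.722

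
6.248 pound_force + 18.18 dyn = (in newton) 27.79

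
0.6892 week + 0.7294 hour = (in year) 0.0133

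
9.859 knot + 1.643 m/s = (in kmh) 24.17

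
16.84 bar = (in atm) 16.62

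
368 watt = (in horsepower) 0.4935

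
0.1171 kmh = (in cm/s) 3.253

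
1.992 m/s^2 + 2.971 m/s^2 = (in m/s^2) 4.963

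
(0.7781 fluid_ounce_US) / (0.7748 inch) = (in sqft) 0.01259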